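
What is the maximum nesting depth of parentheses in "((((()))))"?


Input: "((((()))))"
Tracking depth:
  Position 0 '(': depth becomes 1
  Position 1 '(': depth becomes 2
  Position 2 '(': depth becomes 3
  Position 3 '(': depth becomes 4
  Position 4 '(': depth becomes 5
  Position 5 ')': depth becomes 4
  Position 6 ')': depth becomes 3
  Position 7 ')': depth becomes 2
  Position 8 ')': depth becomes 1
  Position 9 ')': depth becomes 0
Maximum depth reached: 5

5


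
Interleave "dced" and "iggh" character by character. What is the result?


Interleaving "dced" and "iggh":
  Position 0: 'd' from first, 'i' from second => "di"
  Position 1: 'c' from first, 'g' from second => "cg"
  Position 2: 'e' from first, 'g' from second => "eg"
  Position 3: 'd' from first, 'h' from second => "dh"
Result: dicgegdh

dicgegdh


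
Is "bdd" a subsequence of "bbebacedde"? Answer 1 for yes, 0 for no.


Check if "bdd" is a subsequence of "bbebacedde"
Greedy scan:
  Position 0 ('b'): matches sub[0] = 'b'
  Position 1 ('b'): no match needed
  Position 2 ('e'): no match needed
  Position 3 ('b'): no match needed
  Position 4 ('a'): no match needed
  Position 5 ('c'): no match needed
  Position 6 ('e'): no match needed
  Position 7 ('d'): matches sub[1] = 'd'
  Position 8 ('d'): matches sub[2] = 'd'
  Position 9 ('e'): no match needed
All 3 characters matched => is a subsequence

1


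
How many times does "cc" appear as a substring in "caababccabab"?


Searching for "cc" in "caababccabab"
Scanning each position:
  Position 0: "ca" => no
  Position 1: "aa" => no
  Position 2: "ab" => no
  Position 3: "ba" => no
  Position 4: "ab" => no
  Position 5: "bc" => no
  Position 6: "cc" => MATCH
  Position 7: "ca" => no
  Position 8: "ab" => no
  Position 9: "ba" => no
  Position 10: "ab" => no
Total occurrences: 1

1


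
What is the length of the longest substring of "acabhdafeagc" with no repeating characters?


Input: "acabhdafeagc"
Sliding window (track last position of each char):
  Position 0 ('a'): window [0,0] length 1 -- new best
  Position 1 ('c'): window [0,1] length 2 -- new best
  Position 2 ('a'): repeat (last at 0), move window start to 1
  Position 2 ('a'): window [1,2] length 2
  Position 3 ('b'): window [1,3] length 3 -- new best
  Position 4 ('h'): window [1,4] length 4 -- new best
  Position 5 ('d'): window [1,5] length 5 -- new best
  Position 6 ('a'): repeat (last at 2), move window start to 3
  Position 6 ('a'): window [3,6] length 4
  Position 7 ('f'): window [3,7] length 5
  Position 8 ('e'): window [3,8] length 6 -- new best
  Position 9 ('a'): repeat (last at 6), move window start to 7
  Position 9 ('a'): window [7,9] length 3
  Position 10 ('g'): window [7,10] length 4
  Position 11 ('c'): window [7,11] length 5
Longest substring with no repeats: "bhdafe" with length 6

6


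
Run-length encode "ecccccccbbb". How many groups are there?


Input: ecccccccbbb
Scanning for consecutive runs:
  Group 1: 'e' x 1 (positions 0-0)
  Group 2: 'c' x 7 (positions 1-7)
  Group 3: 'b' x 3 (positions 8-10)
Total groups: 3

3


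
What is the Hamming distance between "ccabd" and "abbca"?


Comparing "ccabd" and "abbca" position by position:
  Position 0: 'c' vs 'a' => differ
  Position 1: 'c' vs 'b' => differ
  Position 2: 'a' vs 'b' => differ
  Position 3: 'b' vs 'c' => differ
  Position 4: 'd' vs 'a' => differ
Total differences (Hamming distance): 5

5


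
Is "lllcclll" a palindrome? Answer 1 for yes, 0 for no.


Input: lllcclll
Reversed: lllcclll
  Compare pos 0 ('l') with pos 7 ('l'): match
  Compare pos 1 ('l') with pos 6 ('l'): match
  Compare pos 2 ('l') with pos 5 ('l'): match
  Compare pos 3 ('c') with pos 4 ('c'): match
Result: palindrome

1


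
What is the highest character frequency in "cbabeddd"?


Input: cbabeddd
Character counts:
  'a': 1
  'b': 2
  'c': 1
  'd': 3
  'e': 1
Maximum frequency: 3

3


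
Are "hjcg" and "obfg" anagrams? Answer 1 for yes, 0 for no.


Strings: "hjcg", "obfg"
Sorted first:  cghj
Sorted second: bfgo
Differ at position 0: 'c' vs 'b' => not anagrams

0


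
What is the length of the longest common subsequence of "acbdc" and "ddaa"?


LCS of "acbdc" and "ddaa"
DP table:
           d    d    a    a
      0    0    0    0    0
  a   0    0    0    1    1
  c   0    0    0    1    1
  b   0    0    0    1    1
  d   0    1    1    1    1
  c   0    1    1    1    1
LCS length = dp[5][4] = 1

1


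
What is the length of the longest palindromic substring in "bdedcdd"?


Input: "bdedcdd"
Checking substrings for palindromes:
  [1:4] "ded" (len 3) => palindrome
  [3:6] "dcd" (len 3) => palindrome
  [5:7] "dd" (len 2) => palindrome
Longest palindromic substring: "ded" with length 3

3


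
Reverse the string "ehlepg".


Input: ehlepg
Reading characters right to left:
  Position 5: 'g'
  Position 4: 'p'
  Position 3: 'e'
  Position 2: 'l'
  Position 1: 'h'
  Position 0: 'e'
Reversed: gpelhe

gpelhe


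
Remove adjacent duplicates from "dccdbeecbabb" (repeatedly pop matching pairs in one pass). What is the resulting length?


Input: dccdbeecbabb
Stack-based adjacent duplicate removal:
  Read 'd': push. Stack: d
  Read 'c': push. Stack: dc
  Read 'c': matches stack top 'c' => pop. Stack: d
  Read 'd': matches stack top 'd' => pop. Stack: (empty)
  Read 'b': push. Stack: b
  Read 'e': push. Stack: be
  Read 'e': matches stack top 'e' => pop. Stack: b
  Read 'c': push. Stack: bc
  Read 'b': push. Stack: bcb
  Read 'a': push. Stack: bcba
  Read 'b': push. Stack: bcbab
  Read 'b': matches stack top 'b' => pop. Stack: bcba
Final stack: "bcba" (length 4)

4


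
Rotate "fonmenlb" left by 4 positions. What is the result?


Input: "fonmenlb", rotate left by 4
First 4 characters: "fonm"
Remaining characters: "enlb"
Concatenate remaining + first: "enlb" + "fonm" = "enlbfonm"

enlbfonm


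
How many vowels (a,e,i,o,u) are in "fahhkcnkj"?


Input: fahhkcnkj
Checking each character:
  'f' at position 0: consonant
  'a' at position 1: vowel (running total: 1)
  'h' at position 2: consonant
  'h' at position 3: consonant
  'k' at position 4: consonant
  'c' at position 5: consonant
  'n' at position 6: consonant
  'k' at position 7: consonant
  'j' at position 8: consonant
Total vowels: 1

1


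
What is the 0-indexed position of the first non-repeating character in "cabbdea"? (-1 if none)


Input: cabbdea
Character frequencies:
  'a': 2
  'b': 2
  'c': 1
  'd': 1
  'e': 1
Scanning left to right for freq == 1:
  Position 0 ('c'): unique! => answer = 0

0


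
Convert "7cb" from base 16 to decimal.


Input: "7cb" in base 16
Positional expansion:
  Digit '7' (value 7) x 16^2 = 1792
  Digit 'c' (value 12) x 16^1 = 192
  Digit 'b' (value 11) x 16^0 = 11
Sum = 1995

1995


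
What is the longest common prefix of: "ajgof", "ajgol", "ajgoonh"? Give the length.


Words: ajgof, ajgol, ajgoonh
  Position 0: all 'a' => match
  Position 1: all 'j' => match
  Position 2: all 'g' => match
  Position 3: all 'o' => match
  Position 4: ('f', 'l', 'o') => mismatch, stop
LCP = "ajgo" (length 4)

4


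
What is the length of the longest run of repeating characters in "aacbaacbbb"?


Input: "aacbaacbbb"
Scanning for longest run:
  Position 1 ('a'): continues run of 'a', length=2
  Position 2 ('c'): new char, reset run to 1
  Position 3 ('b'): new char, reset run to 1
  Position 4 ('a'): new char, reset run to 1
  Position 5 ('a'): continues run of 'a', length=2
  Position 6 ('c'): new char, reset run to 1
  Position 7 ('b'): new char, reset run to 1
  Position 8 ('b'): continues run of 'b', length=2
  Position 9 ('b'): continues run of 'b', length=3
Longest run: 'b' with length 3

3


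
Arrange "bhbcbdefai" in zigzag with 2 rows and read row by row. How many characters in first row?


Zigzag "bhbcbdefai" into 2 rows:
Placing characters:
  'b' => row 0
  'h' => row 1
  'b' => row 0
  'c' => row 1
  'b' => row 0
  'd' => row 1
  'e' => row 0
  'f' => row 1
  'a' => row 0
  'i' => row 1
Rows:
  Row 0: "bbbea"
  Row 1: "hcdfi"
First row length: 5

5


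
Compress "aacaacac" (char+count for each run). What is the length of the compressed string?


Input: aacaacac
Runs:
  'a' x 2 => "a2"
  'c' x 1 => "c1"
  'a' x 2 => "a2"
  'c' x 1 => "c1"
  'a' x 1 => "a1"
  'c' x 1 => "c1"
Compressed: "a2c1a2c1a1c1"
Compressed length: 12

12


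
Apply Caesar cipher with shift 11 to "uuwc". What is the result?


Caesar cipher: shift "uuwc" by 11
  'u' (pos 20) + 11 = pos 5 = 'f'
  'u' (pos 20) + 11 = pos 5 = 'f'
  'w' (pos 22) + 11 = pos 7 = 'h'
  'c' (pos 2) + 11 = pos 13 = 'n'
Result: ffhn

ffhn


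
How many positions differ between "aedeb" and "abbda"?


Comparing "aedeb" and "abbda" position by position:
  Position 0: 'a' vs 'a' => same
  Position 1: 'e' vs 'b' => DIFFER
  Position 2: 'd' vs 'b' => DIFFER
  Position 3: 'e' vs 'd' => DIFFER
  Position 4: 'b' vs 'a' => DIFFER
Positions that differ: 4

4


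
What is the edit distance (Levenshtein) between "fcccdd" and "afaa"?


Computing edit distance: "fcccdd" -> "afaa"
DP table:
           a    f    a    a
      0    1    2    3    4
  f   1    1    1    2    3
  c   2    2    2    2    3
  c   3    3    3    3    3
  c   4    4    4    4    4
  d   5    5    5    5    5
  d   6    6    6    6    6
Edit distance = dp[6][4] = 6

6


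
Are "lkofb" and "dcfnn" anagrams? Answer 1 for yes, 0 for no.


Strings: "lkofb", "dcfnn"
Sorted first:  bfklo
Sorted second: cdfnn
Differ at position 0: 'b' vs 'c' => not anagrams

0


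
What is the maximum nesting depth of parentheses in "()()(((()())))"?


Input: "()()(((()())))"
Tracking depth:
  Position 0 '(': depth becomes 1
  Position 1 ')': depth becomes 0
  Position 2 '(': depth becomes 1
  Position 3 ')': depth becomes 0
  Position 4 '(': depth becomes 1
  Position 5 '(': depth becomes 2
  Position 6 '(': depth becomes 3
  Position 7 '(': depth becomes 4
  Position 8 ')': depth becomes 3
  Position 9 '(': depth becomes 4
  Position 10 ')': depth becomes 3
  Position 11 ')': depth becomes 2
  Position 12 ')': depth becomes 1
  Position 13 ')': depth becomes 0
Maximum depth reached: 4

4


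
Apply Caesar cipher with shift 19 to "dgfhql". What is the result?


Caesar cipher: shift "dgfhql" by 19
  'd' (pos 3) + 19 = pos 22 = 'w'
  'g' (pos 6) + 19 = pos 25 = 'z'
  'f' (pos 5) + 19 = pos 24 = 'y'
  'h' (pos 7) + 19 = pos 0 = 'a'
  'q' (pos 16) + 19 = pos 9 = 'j'
  'l' (pos 11) + 19 = pos 4 = 'e'
Result: wzyaje

wzyaje


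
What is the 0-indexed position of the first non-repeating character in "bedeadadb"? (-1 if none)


Input: bedeadadb
Character frequencies:
  'a': 2
  'b': 2
  'd': 3
  'e': 2
Scanning left to right for freq == 1:
  Position 0 ('b'): freq=2, skip
  Position 1 ('e'): freq=2, skip
  Position 2 ('d'): freq=3, skip
  Position 3 ('e'): freq=2, skip
  Position 4 ('a'): freq=2, skip
  Position 5 ('d'): freq=3, skip
  Position 6 ('a'): freq=2, skip
  Position 7 ('d'): freq=3, skip
  Position 8 ('b'): freq=2, skip
  No unique character found => answer = -1

-1


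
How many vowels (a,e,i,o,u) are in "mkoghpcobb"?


Input: mkoghpcobb
Checking each character:
  'm' at position 0: consonant
  'k' at position 1: consonant
  'o' at position 2: vowel (running total: 1)
  'g' at position 3: consonant
  'h' at position 4: consonant
  'p' at position 5: consonant
  'c' at position 6: consonant
  'o' at position 7: vowel (running total: 2)
  'b' at position 8: consonant
  'b' at position 9: consonant
Total vowels: 2

2


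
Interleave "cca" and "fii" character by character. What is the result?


Interleaving "cca" and "fii":
  Position 0: 'c' from first, 'f' from second => "cf"
  Position 1: 'c' from first, 'i' from second => "ci"
  Position 2: 'a' from first, 'i' from second => "ai"
Result: cfciai

cfciai


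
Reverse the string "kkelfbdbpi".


Input: kkelfbdbpi
Reading characters right to left:
  Position 9: 'i'
  Position 8: 'p'
  Position 7: 'b'
  Position 6: 'd'
  Position 5: 'b'
  Position 4: 'f'
  Position 3: 'l'
  Position 2: 'e'
  Position 1: 'k'
  Position 0: 'k'
Reversed: ipbdbflekk

ipbdbflekk


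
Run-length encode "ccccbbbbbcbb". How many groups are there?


Input: ccccbbbbbcbb
Scanning for consecutive runs:
  Group 1: 'c' x 4 (positions 0-3)
  Group 2: 'b' x 5 (positions 4-8)
  Group 3: 'c' x 1 (positions 9-9)
  Group 4: 'b' x 2 (positions 10-11)
Total groups: 4

4


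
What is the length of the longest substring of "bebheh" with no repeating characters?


Input: "bebheh"
Sliding window (track last position of each char):
  Position 0 ('b'): window [0,0] length 1 -- new best
  Position 1 ('e'): window [0,1] length 2 -- new best
  Position 2 ('b'): repeat (last at 0), move window start to 1
  Position 2 ('b'): window [1,2] length 2
  Position 3 ('h'): window [1,3] length 3 -- new best
  Position 4 ('e'): repeat (last at 1), move window start to 2
  Position 4 ('e'): window [2,4] length 3
  Position 5 ('h'): repeat (last at 3), move window start to 4
  Position 5 ('h'): window [4,5] length 2
Longest substring with no repeats: "ebh" with length 3

3


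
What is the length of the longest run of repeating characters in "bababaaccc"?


Input: "bababaaccc"
Scanning for longest run:
  Position 1 ('a'): new char, reset run to 1
  Position 2 ('b'): new char, reset run to 1
  Position 3 ('a'): new char, reset run to 1
  Position 4 ('b'): new char, reset run to 1
  Position 5 ('a'): new char, reset run to 1
  Position 6 ('a'): continues run of 'a', length=2
  Position 7 ('c'): new char, reset run to 1
  Position 8 ('c'): continues run of 'c', length=2
  Position 9 ('c'): continues run of 'c', length=3
Longest run: 'c' with length 3

3


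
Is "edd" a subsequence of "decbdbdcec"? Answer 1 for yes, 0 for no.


Check if "edd" is a subsequence of "decbdbdcec"
Greedy scan:
  Position 0 ('d'): no match needed
  Position 1 ('e'): matches sub[0] = 'e'
  Position 2 ('c'): no match needed
  Position 3 ('b'): no match needed
  Position 4 ('d'): matches sub[1] = 'd'
  Position 5 ('b'): no match needed
  Position 6 ('d'): matches sub[2] = 'd'
  Position 7 ('c'): no match needed
  Position 8 ('e'): no match needed
  Position 9 ('c'): no match needed
All 3 characters matched => is a subsequence

1


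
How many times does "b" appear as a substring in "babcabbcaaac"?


Searching for "b" in "babcabbcaaac"
Scanning each position:
  Position 0: "b" => MATCH
  Position 1: "a" => no
  Position 2: "b" => MATCH
  Position 3: "c" => no
  Position 4: "a" => no
  Position 5: "b" => MATCH
  Position 6: "b" => MATCH
  Position 7: "c" => no
  Position 8: "a" => no
  Position 9: "a" => no
  Position 10: "a" => no
  Position 11: "c" => no
Total occurrences: 4

4


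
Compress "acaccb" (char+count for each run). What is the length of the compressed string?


Input: acaccb
Runs:
  'a' x 1 => "a1"
  'c' x 1 => "c1"
  'a' x 1 => "a1"
  'c' x 2 => "c2"
  'b' x 1 => "b1"
Compressed: "a1c1a1c2b1"
Compressed length: 10

10


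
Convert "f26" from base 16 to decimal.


Input: "f26" in base 16
Positional expansion:
  Digit 'f' (value 15) x 16^2 = 3840
  Digit '2' (value 2) x 16^1 = 32
  Digit '6' (value 6) x 16^0 = 6
Sum = 3878

3878


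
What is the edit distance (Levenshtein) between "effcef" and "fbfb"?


Computing edit distance: "effcef" -> "fbfb"
DP table:
           f    b    f    b
      0    1    2    3    4
  e   1    1    2    3    4
  f   2    1    2    2    3
  f   3    2    2    2    3
  c   4    3    3    3    3
  e   5    4    4    4    4
  f   6    5    5    4    5
Edit distance = dp[6][4] = 5

5


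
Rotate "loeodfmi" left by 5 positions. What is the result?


Input: "loeodfmi", rotate left by 5
First 5 characters: "loeod"
Remaining characters: "fmi"
Concatenate remaining + first: "fmi" + "loeod" = "fmiloeod"

fmiloeod


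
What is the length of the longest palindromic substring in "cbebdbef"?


Input: "cbebdbef"
Checking substrings for palindromes:
  [2:7] "ebdbe" (len 5) => palindrome
  [1:4] "beb" (len 3) => palindrome
  [3:6] "bdb" (len 3) => palindrome
Longest palindromic substring: "ebdbe" with length 5

5


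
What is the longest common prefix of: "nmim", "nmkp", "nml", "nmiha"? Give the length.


Words: nmim, nmkp, nml, nmiha
  Position 0: all 'n' => match
  Position 1: all 'm' => match
  Position 2: ('i', 'k', 'l', 'i') => mismatch, stop
LCP = "nm" (length 2)

2


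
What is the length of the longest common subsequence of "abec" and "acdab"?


LCS of "abec" and "acdab"
DP table:
           a    c    d    a    b
      0    0    0    0    0    0
  a   0    1    1    1    1    1
  b   0    1    1    1    1    2
  e   0    1    1    1    1    2
  c   0    1    2    2    2    2
LCS length = dp[4][5] = 2

2


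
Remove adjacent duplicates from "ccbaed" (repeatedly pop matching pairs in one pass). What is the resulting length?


Input: ccbaed
Stack-based adjacent duplicate removal:
  Read 'c': push. Stack: c
  Read 'c': matches stack top 'c' => pop. Stack: (empty)
  Read 'b': push. Stack: b
  Read 'a': push. Stack: ba
  Read 'e': push. Stack: bae
  Read 'd': push. Stack: baed
Final stack: "baed" (length 4)

4


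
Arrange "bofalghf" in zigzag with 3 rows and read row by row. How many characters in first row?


Zigzag "bofalghf" into 3 rows:
Placing characters:
  'b' => row 0
  'o' => row 1
  'f' => row 2
  'a' => row 1
  'l' => row 0
  'g' => row 1
  'h' => row 2
  'f' => row 1
Rows:
  Row 0: "bl"
  Row 1: "oagf"
  Row 2: "fh"
First row length: 2

2


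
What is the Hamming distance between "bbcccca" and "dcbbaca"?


Comparing "bbcccca" and "dcbbaca" position by position:
  Position 0: 'b' vs 'd' => differ
  Position 1: 'b' vs 'c' => differ
  Position 2: 'c' vs 'b' => differ
  Position 3: 'c' vs 'b' => differ
  Position 4: 'c' vs 'a' => differ
  Position 5: 'c' vs 'c' => same
  Position 6: 'a' vs 'a' => same
Total differences (Hamming distance): 5

5


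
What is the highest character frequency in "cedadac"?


Input: cedadac
Character counts:
  'a': 2
  'c': 2
  'd': 2
  'e': 1
Maximum frequency: 2

2


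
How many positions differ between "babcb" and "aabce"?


Comparing "babcb" and "aabce" position by position:
  Position 0: 'b' vs 'a' => DIFFER
  Position 1: 'a' vs 'a' => same
  Position 2: 'b' vs 'b' => same
  Position 3: 'c' vs 'c' => same
  Position 4: 'b' vs 'e' => DIFFER
Positions that differ: 2

2


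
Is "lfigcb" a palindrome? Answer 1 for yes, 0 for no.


Input: lfigcb
Reversed: bcgifl
  Compare pos 0 ('l') with pos 5 ('b'): MISMATCH
  Compare pos 1 ('f') with pos 4 ('c'): MISMATCH
  Compare pos 2 ('i') with pos 3 ('g'): MISMATCH
Result: not a palindrome

0


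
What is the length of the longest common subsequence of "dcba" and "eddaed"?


LCS of "dcba" and "eddaed"
DP table:
           e    d    d    a    e    d
      0    0    0    0    0    0    0
  d   0    0    1    1    1    1    1
  c   0    0    1    1    1    1    1
  b   0    0    1    1    1    1    1
  a   0    0    1    1    2    2    2
LCS length = dp[4][6] = 2

2


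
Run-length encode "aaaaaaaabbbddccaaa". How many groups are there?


Input: aaaaaaaabbbddccaaa
Scanning for consecutive runs:
  Group 1: 'a' x 8 (positions 0-7)
  Group 2: 'b' x 3 (positions 8-10)
  Group 3: 'd' x 2 (positions 11-12)
  Group 4: 'c' x 2 (positions 13-14)
  Group 5: 'a' x 3 (positions 15-17)
Total groups: 5

5


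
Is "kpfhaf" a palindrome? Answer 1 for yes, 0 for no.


Input: kpfhaf
Reversed: fahfpk
  Compare pos 0 ('k') with pos 5 ('f'): MISMATCH
  Compare pos 1 ('p') with pos 4 ('a'): MISMATCH
  Compare pos 2 ('f') with pos 3 ('h'): MISMATCH
Result: not a palindrome

0


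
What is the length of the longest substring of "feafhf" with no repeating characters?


Input: "feafhf"
Sliding window (track last position of each char):
  Position 0 ('f'): window [0,0] length 1 -- new best
  Position 1 ('e'): window [0,1] length 2 -- new best
  Position 2 ('a'): window [0,2] length 3 -- new best
  Position 3 ('f'): repeat (last at 0), move window start to 1
  Position 3 ('f'): window [1,3] length 3
  Position 4 ('h'): window [1,4] length 4 -- new best
  Position 5 ('f'): repeat (last at 3), move window start to 4
  Position 5 ('f'): window [4,5] length 2
Longest substring with no repeats: "eafh" with length 4

4


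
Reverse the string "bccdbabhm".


Input: bccdbabhm
Reading characters right to left:
  Position 8: 'm'
  Position 7: 'h'
  Position 6: 'b'
  Position 5: 'a'
  Position 4: 'b'
  Position 3: 'd'
  Position 2: 'c'
  Position 1: 'c'
  Position 0: 'b'
Reversed: mhbabdccb

mhbabdccb


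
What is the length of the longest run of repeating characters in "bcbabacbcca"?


Input: "bcbabacbcca"
Scanning for longest run:
  Position 1 ('c'): new char, reset run to 1
  Position 2 ('b'): new char, reset run to 1
  Position 3 ('a'): new char, reset run to 1
  Position 4 ('b'): new char, reset run to 1
  Position 5 ('a'): new char, reset run to 1
  Position 6 ('c'): new char, reset run to 1
  Position 7 ('b'): new char, reset run to 1
  Position 8 ('c'): new char, reset run to 1
  Position 9 ('c'): continues run of 'c', length=2
  Position 10 ('a'): new char, reset run to 1
Longest run: 'c' with length 2

2


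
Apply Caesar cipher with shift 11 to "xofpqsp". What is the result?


Caesar cipher: shift "xofpqsp" by 11
  'x' (pos 23) + 11 = pos 8 = 'i'
  'o' (pos 14) + 11 = pos 25 = 'z'
  'f' (pos 5) + 11 = pos 16 = 'q'
  'p' (pos 15) + 11 = pos 0 = 'a'
  'q' (pos 16) + 11 = pos 1 = 'b'
  's' (pos 18) + 11 = pos 3 = 'd'
  'p' (pos 15) + 11 = pos 0 = 'a'
Result: izqabda

izqabda


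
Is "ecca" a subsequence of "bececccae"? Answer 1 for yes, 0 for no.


Check if "ecca" is a subsequence of "bececccae"
Greedy scan:
  Position 0 ('b'): no match needed
  Position 1 ('e'): matches sub[0] = 'e'
  Position 2 ('c'): matches sub[1] = 'c'
  Position 3 ('e'): no match needed
  Position 4 ('c'): matches sub[2] = 'c'
  Position 5 ('c'): no match needed
  Position 6 ('c'): no match needed
  Position 7 ('a'): matches sub[3] = 'a'
  Position 8 ('e'): no match needed
All 4 characters matched => is a subsequence

1


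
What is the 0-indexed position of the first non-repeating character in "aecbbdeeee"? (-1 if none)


Input: aecbbdeeee
Character frequencies:
  'a': 1
  'b': 2
  'c': 1
  'd': 1
  'e': 5
Scanning left to right for freq == 1:
  Position 0 ('a'): unique! => answer = 0

0


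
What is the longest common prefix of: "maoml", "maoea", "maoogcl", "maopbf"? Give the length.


Words: maoml, maoea, maoogcl, maopbf
  Position 0: all 'm' => match
  Position 1: all 'a' => match
  Position 2: all 'o' => match
  Position 3: ('m', 'e', 'o', 'p') => mismatch, stop
LCP = "mao" (length 3)

3


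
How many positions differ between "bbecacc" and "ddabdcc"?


Comparing "bbecacc" and "ddabdcc" position by position:
  Position 0: 'b' vs 'd' => DIFFER
  Position 1: 'b' vs 'd' => DIFFER
  Position 2: 'e' vs 'a' => DIFFER
  Position 3: 'c' vs 'b' => DIFFER
  Position 4: 'a' vs 'd' => DIFFER
  Position 5: 'c' vs 'c' => same
  Position 6: 'c' vs 'c' => same
Positions that differ: 5

5


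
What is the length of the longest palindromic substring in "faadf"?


Input: "faadf"
Checking substrings for palindromes:
  [1:3] "aa" (len 2) => palindrome
Longest palindromic substring: "aa" with length 2

2


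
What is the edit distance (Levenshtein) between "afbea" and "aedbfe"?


Computing edit distance: "afbea" -> "aedbfe"
DP table:
           a    e    d    b    f    e
      0    1    2    3    4    5    6
  a   1    0    1    2    3    4    5
  f   2    1    1    2    3    3    4
  b   3    2    2    2    2    3    4
  e   4    3    2    3    3    3    3
  a   5    4    3    3    4    4    4
Edit distance = dp[5][6] = 4

4


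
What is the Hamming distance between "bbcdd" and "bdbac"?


Comparing "bbcdd" and "bdbac" position by position:
  Position 0: 'b' vs 'b' => same
  Position 1: 'b' vs 'd' => differ
  Position 2: 'c' vs 'b' => differ
  Position 3: 'd' vs 'a' => differ
  Position 4: 'd' vs 'c' => differ
Total differences (Hamming distance): 4

4


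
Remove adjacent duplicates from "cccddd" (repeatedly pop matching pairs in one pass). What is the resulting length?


Input: cccddd
Stack-based adjacent duplicate removal:
  Read 'c': push. Stack: c
  Read 'c': matches stack top 'c' => pop. Stack: (empty)
  Read 'c': push. Stack: c
  Read 'd': push. Stack: cd
  Read 'd': matches stack top 'd' => pop. Stack: c
  Read 'd': push. Stack: cd
Final stack: "cd" (length 2)

2


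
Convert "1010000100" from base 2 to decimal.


Input: "1010000100" in base 2
Positional expansion:
  Digit '1' (value 1) x 2^9 = 512
  Digit '0' (value 0) x 2^8 = 0
  Digit '1' (value 1) x 2^7 = 128
  Digit '0' (value 0) x 2^6 = 0
  Digit '0' (value 0) x 2^5 = 0
  Digit '0' (value 0) x 2^4 = 0
  Digit '0' (value 0) x 2^3 = 0
  Digit '1' (value 1) x 2^2 = 4
  Digit '0' (value 0) x 2^1 = 0
  Digit '0' (value 0) x 2^0 = 0
Sum = 644

644


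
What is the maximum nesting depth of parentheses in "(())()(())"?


Input: "(())()(())"
Tracking depth:
  Position 0 '(': depth becomes 1
  Position 1 '(': depth becomes 2
  Position 2 ')': depth becomes 1
  Position 3 ')': depth becomes 0
  Position 4 '(': depth becomes 1
  Position 5 ')': depth becomes 0
  Position 6 '(': depth becomes 1
  Position 7 '(': depth becomes 2
  Position 8 ')': depth becomes 1
  Position 9 ')': depth becomes 0
Maximum depth reached: 2

2


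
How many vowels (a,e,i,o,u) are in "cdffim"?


Input: cdffim
Checking each character:
  'c' at position 0: consonant
  'd' at position 1: consonant
  'f' at position 2: consonant
  'f' at position 3: consonant
  'i' at position 4: vowel (running total: 1)
  'm' at position 5: consonant
Total vowels: 1

1


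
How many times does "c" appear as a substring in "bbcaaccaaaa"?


Searching for "c" in "bbcaaccaaaa"
Scanning each position:
  Position 0: "b" => no
  Position 1: "b" => no
  Position 2: "c" => MATCH
  Position 3: "a" => no
  Position 4: "a" => no
  Position 5: "c" => MATCH
  Position 6: "c" => MATCH
  Position 7: "a" => no
  Position 8: "a" => no
  Position 9: "a" => no
  Position 10: "a" => no
Total occurrences: 3

3


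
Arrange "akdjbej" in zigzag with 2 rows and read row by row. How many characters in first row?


Zigzag "akdjbej" into 2 rows:
Placing characters:
  'a' => row 0
  'k' => row 1
  'd' => row 0
  'j' => row 1
  'b' => row 0
  'e' => row 1
  'j' => row 0
Rows:
  Row 0: "adbj"
  Row 1: "kje"
First row length: 4

4


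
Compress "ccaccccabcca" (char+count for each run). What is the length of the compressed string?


Input: ccaccccabcca
Runs:
  'c' x 2 => "c2"
  'a' x 1 => "a1"
  'c' x 4 => "c4"
  'a' x 1 => "a1"
  'b' x 1 => "b1"
  'c' x 2 => "c2"
  'a' x 1 => "a1"
Compressed: "c2a1c4a1b1c2a1"
Compressed length: 14

14


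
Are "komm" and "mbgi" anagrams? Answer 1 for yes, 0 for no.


Strings: "komm", "mbgi"
Sorted first:  kmmo
Sorted second: bgim
Differ at position 0: 'k' vs 'b' => not anagrams

0


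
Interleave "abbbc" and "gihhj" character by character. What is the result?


Interleaving "abbbc" and "gihhj":
  Position 0: 'a' from first, 'g' from second => "ag"
  Position 1: 'b' from first, 'i' from second => "bi"
  Position 2: 'b' from first, 'h' from second => "bh"
  Position 3: 'b' from first, 'h' from second => "bh"
  Position 4: 'c' from first, 'j' from second => "cj"
Result: agbibhbhcj

agbibhbhcj


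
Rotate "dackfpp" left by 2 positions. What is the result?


Input: "dackfpp", rotate left by 2
First 2 characters: "da"
Remaining characters: "ckfpp"
Concatenate remaining + first: "ckfpp" + "da" = "ckfppda"

ckfppda


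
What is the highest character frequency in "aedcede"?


Input: aedcede
Character counts:
  'a': 1
  'c': 1
  'd': 2
  'e': 3
Maximum frequency: 3

3


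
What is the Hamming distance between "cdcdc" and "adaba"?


Comparing "cdcdc" and "adaba" position by position:
  Position 0: 'c' vs 'a' => differ
  Position 1: 'd' vs 'd' => same
  Position 2: 'c' vs 'a' => differ
  Position 3: 'd' vs 'b' => differ
  Position 4: 'c' vs 'a' => differ
Total differences (Hamming distance): 4

4


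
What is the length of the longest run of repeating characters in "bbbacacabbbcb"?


Input: "bbbacacabbbcb"
Scanning for longest run:
  Position 1 ('b'): continues run of 'b', length=2
  Position 2 ('b'): continues run of 'b', length=3
  Position 3 ('a'): new char, reset run to 1
  Position 4 ('c'): new char, reset run to 1
  Position 5 ('a'): new char, reset run to 1
  Position 6 ('c'): new char, reset run to 1
  Position 7 ('a'): new char, reset run to 1
  Position 8 ('b'): new char, reset run to 1
  Position 9 ('b'): continues run of 'b', length=2
  Position 10 ('b'): continues run of 'b', length=3
  Position 11 ('c'): new char, reset run to 1
  Position 12 ('b'): new char, reset run to 1
Longest run: 'b' with length 3

3


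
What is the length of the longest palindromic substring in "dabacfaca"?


Input: "dabacfaca"
Checking substrings for palindromes:
  [1:4] "aba" (len 3) => palindrome
  [6:9] "aca" (len 3) => palindrome
Longest palindromic substring: "aba" with length 3

3


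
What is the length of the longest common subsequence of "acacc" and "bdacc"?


LCS of "acacc" and "bdacc"
DP table:
           b    d    a    c    c
      0    0    0    0    0    0
  a   0    0    0    1    1    1
  c   0    0    0    1    2    2
  a   0    0    0    1    2    2
  c   0    0    0    1    2    3
  c   0    0    0    1    2    3
LCS length = dp[5][5] = 3

3


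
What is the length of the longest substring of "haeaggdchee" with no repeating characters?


Input: "haeaggdchee"
Sliding window (track last position of each char):
  Position 0 ('h'): window [0,0] length 1 -- new best
  Position 1 ('a'): window [0,1] length 2 -- new best
  Position 2 ('e'): window [0,2] length 3 -- new best
  Position 3 ('a'): repeat (last at 1), move window start to 2
  Position 3 ('a'): window [2,3] length 2
  Position 4 ('g'): window [2,4] length 3
  Position 5 ('g'): repeat (last at 4), move window start to 5
  Position 5 ('g'): window [5,5] length 1
  Position 6 ('d'): window [5,6] length 2
  Position 7 ('c'): window [5,7] length 3
  Position 8 ('h'): window [5,8] length 4 -- new best
  Position 9 ('e'): window [5,9] length 5 -- new best
  Position 10 ('e'): repeat (last at 9), move window start to 10
  Position 10 ('e'): window [10,10] length 1
Longest substring with no repeats: "gdche" with length 5

5


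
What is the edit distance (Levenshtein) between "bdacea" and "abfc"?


Computing edit distance: "bdacea" -> "abfc"
DP table:
           a    b    f    c
      0    1    2    3    4
  b   1    1    1    2    3
  d   2    2    2    2    3
  a   3    2    3    3    3
  c   4    3    3    4    3
  e   5    4    4    4    4
  a   6    5    5    5    5
Edit distance = dp[6][4] = 5

5


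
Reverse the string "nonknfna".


Input: nonknfna
Reading characters right to left:
  Position 7: 'a'
  Position 6: 'n'
  Position 5: 'f'
  Position 4: 'n'
  Position 3: 'k'
  Position 2: 'n'
  Position 1: 'o'
  Position 0: 'n'
Reversed: anfnknon

anfnknon


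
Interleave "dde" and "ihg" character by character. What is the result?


Interleaving "dde" and "ihg":
  Position 0: 'd' from first, 'i' from second => "di"
  Position 1: 'd' from first, 'h' from second => "dh"
  Position 2: 'e' from first, 'g' from second => "eg"
Result: didheg

didheg


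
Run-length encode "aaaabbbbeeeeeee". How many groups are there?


Input: aaaabbbbeeeeeee
Scanning for consecutive runs:
  Group 1: 'a' x 4 (positions 0-3)
  Group 2: 'b' x 4 (positions 4-7)
  Group 3: 'e' x 7 (positions 8-14)
Total groups: 3

3


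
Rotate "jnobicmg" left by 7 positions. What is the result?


Input: "jnobicmg", rotate left by 7
First 7 characters: "jnobicm"
Remaining characters: "g"
Concatenate remaining + first: "g" + "jnobicm" = "gjnobicm"

gjnobicm


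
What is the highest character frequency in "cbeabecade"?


Input: cbeabecade
Character counts:
  'a': 2
  'b': 2
  'c': 2
  'd': 1
  'e': 3
Maximum frequency: 3

3


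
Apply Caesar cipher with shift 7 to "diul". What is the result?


Caesar cipher: shift "diul" by 7
  'd' (pos 3) + 7 = pos 10 = 'k'
  'i' (pos 8) + 7 = pos 15 = 'p'
  'u' (pos 20) + 7 = pos 1 = 'b'
  'l' (pos 11) + 7 = pos 18 = 's'
Result: kpbs

kpbs


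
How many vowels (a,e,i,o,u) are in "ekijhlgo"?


Input: ekijhlgo
Checking each character:
  'e' at position 0: vowel (running total: 1)
  'k' at position 1: consonant
  'i' at position 2: vowel (running total: 2)
  'j' at position 3: consonant
  'h' at position 4: consonant
  'l' at position 5: consonant
  'g' at position 6: consonant
  'o' at position 7: vowel (running total: 3)
Total vowels: 3

3


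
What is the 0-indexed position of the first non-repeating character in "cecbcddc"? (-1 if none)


Input: cecbcddc
Character frequencies:
  'b': 1
  'c': 4
  'd': 2
  'e': 1
Scanning left to right for freq == 1:
  Position 0 ('c'): freq=4, skip
  Position 1 ('e'): unique! => answer = 1

1


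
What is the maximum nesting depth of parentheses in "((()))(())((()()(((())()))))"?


Input: "((()))(())((()()(((())()))))"
Tracking depth:
  Position 0 '(': depth becomes 1
  Position 1 '(': depth becomes 2
  Position 2 '(': depth becomes 3
  Position 3 ')': depth becomes 2
  Position 4 ')': depth becomes 1
  Position 5 ')': depth becomes 0
  Position 6 '(': depth becomes 1
  Position 7 '(': depth becomes 2
  Position 8 ')': depth becomes 1
  Position 9 ')': depth becomes 0
  Position 10 '(': depth becomes 1
  Position 11 '(': depth becomes 2
  Position 12 '(': depth becomes 3
  Position 13 ')': depth becomes 2
  Position 14 '(': depth becomes 3
  Position 15 ')': depth becomes 2
  Position 16 '(': depth becomes 3
  Position 17 '(': depth becomes 4
  Position 18 '(': depth becomes 5
  Position 19 '(': depth becomes 6
  Position 20 ')': depth becomes 5
  Position 21 ')': depth becomes 4
  Position 22 '(': depth becomes 5
  Position 23 ')': depth becomes 4
  Position 24 ')': depth becomes 3
  Position 25 ')': depth becomes 2
  Position 26 ')': depth becomes 1
  Position 27 ')': depth becomes 0
Maximum depth reached: 6

6


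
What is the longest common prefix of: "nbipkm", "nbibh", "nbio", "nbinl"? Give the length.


Words: nbipkm, nbibh, nbio, nbinl
  Position 0: all 'n' => match
  Position 1: all 'b' => match
  Position 2: all 'i' => match
  Position 3: ('p', 'b', 'o', 'n') => mismatch, stop
LCP = "nbi" (length 3)

3


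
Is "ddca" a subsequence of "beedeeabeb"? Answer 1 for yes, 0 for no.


Check if "ddca" is a subsequence of "beedeeabeb"
Greedy scan:
  Position 0 ('b'): no match needed
  Position 1 ('e'): no match needed
  Position 2 ('e'): no match needed
  Position 3 ('d'): matches sub[0] = 'd'
  Position 4 ('e'): no match needed
  Position 5 ('e'): no match needed
  Position 6 ('a'): no match needed
  Position 7 ('b'): no match needed
  Position 8 ('e'): no match needed
  Position 9 ('b'): no match needed
Only matched 1/4 characters => not a subsequence

0


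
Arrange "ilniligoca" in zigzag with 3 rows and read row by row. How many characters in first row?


Zigzag "ilniligoca" into 3 rows:
Placing characters:
  'i' => row 0
  'l' => row 1
  'n' => row 2
  'i' => row 1
  'l' => row 0
  'i' => row 1
  'g' => row 2
  'o' => row 1
  'c' => row 0
  'a' => row 1
Rows:
  Row 0: "ilc"
  Row 1: "liioa"
  Row 2: "ng"
First row length: 3

3


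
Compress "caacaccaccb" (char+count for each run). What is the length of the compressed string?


Input: caacaccaccb
Runs:
  'c' x 1 => "c1"
  'a' x 2 => "a2"
  'c' x 1 => "c1"
  'a' x 1 => "a1"
  'c' x 2 => "c2"
  'a' x 1 => "a1"
  'c' x 2 => "c2"
  'b' x 1 => "b1"
Compressed: "c1a2c1a1c2a1c2b1"
Compressed length: 16

16


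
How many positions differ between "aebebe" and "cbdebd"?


Comparing "aebebe" and "cbdebd" position by position:
  Position 0: 'a' vs 'c' => DIFFER
  Position 1: 'e' vs 'b' => DIFFER
  Position 2: 'b' vs 'd' => DIFFER
  Position 3: 'e' vs 'e' => same
  Position 4: 'b' vs 'b' => same
  Position 5: 'e' vs 'd' => DIFFER
Positions that differ: 4

4


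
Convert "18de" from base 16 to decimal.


Input: "18de" in base 16
Positional expansion:
  Digit '1' (value 1) x 16^3 = 4096
  Digit '8' (value 8) x 16^2 = 2048
  Digit 'd' (value 13) x 16^1 = 208
  Digit 'e' (value 14) x 16^0 = 14
Sum = 6366

6366


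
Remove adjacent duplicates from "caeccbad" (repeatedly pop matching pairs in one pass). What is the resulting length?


Input: caeccbad
Stack-based adjacent duplicate removal:
  Read 'c': push. Stack: c
  Read 'a': push. Stack: ca
  Read 'e': push. Stack: cae
  Read 'c': push. Stack: caec
  Read 'c': matches stack top 'c' => pop. Stack: cae
  Read 'b': push. Stack: caeb
  Read 'a': push. Stack: caeba
  Read 'd': push. Stack: caebad
Final stack: "caebad" (length 6)

6


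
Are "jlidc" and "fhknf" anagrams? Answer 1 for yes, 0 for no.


Strings: "jlidc", "fhknf"
Sorted first:  cdijl
Sorted second: ffhkn
Differ at position 0: 'c' vs 'f' => not anagrams

0


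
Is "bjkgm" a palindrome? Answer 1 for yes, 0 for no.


Input: bjkgm
Reversed: mgkjb
  Compare pos 0 ('b') with pos 4 ('m'): MISMATCH
  Compare pos 1 ('j') with pos 3 ('g'): MISMATCH
Result: not a palindrome

0


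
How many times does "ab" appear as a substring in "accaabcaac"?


Searching for "ab" in "accaabcaac"
Scanning each position:
  Position 0: "ac" => no
  Position 1: "cc" => no
  Position 2: "ca" => no
  Position 3: "aa" => no
  Position 4: "ab" => MATCH
  Position 5: "bc" => no
  Position 6: "ca" => no
  Position 7: "aa" => no
  Position 8: "ac" => no
Total occurrences: 1

1


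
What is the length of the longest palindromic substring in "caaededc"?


Input: "caaededc"
Checking substrings for palindromes:
  [3:6] "ede" (len 3) => palindrome
  [4:7] "ded" (len 3) => palindrome
  [1:3] "aa" (len 2) => palindrome
Longest palindromic substring: "ede" with length 3

3


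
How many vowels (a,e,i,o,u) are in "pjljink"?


Input: pjljink
Checking each character:
  'p' at position 0: consonant
  'j' at position 1: consonant
  'l' at position 2: consonant
  'j' at position 3: consonant
  'i' at position 4: vowel (running total: 1)
  'n' at position 5: consonant
  'k' at position 6: consonant
Total vowels: 1

1


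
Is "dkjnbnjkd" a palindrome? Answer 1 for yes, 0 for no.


Input: dkjnbnjkd
Reversed: dkjnbnjkd
  Compare pos 0 ('d') with pos 8 ('d'): match
  Compare pos 1 ('k') with pos 7 ('k'): match
  Compare pos 2 ('j') with pos 6 ('j'): match
  Compare pos 3 ('n') with pos 5 ('n'): match
Result: palindrome

1


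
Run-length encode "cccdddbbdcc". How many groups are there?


Input: cccdddbbdcc
Scanning for consecutive runs:
  Group 1: 'c' x 3 (positions 0-2)
  Group 2: 'd' x 3 (positions 3-5)
  Group 3: 'b' x 2 (positions 6-7)
  Group 4: 'd' x 1 (positions 8-8)
  Group 5: 'c' x 2 (positions 9-10)
Total groups: 5

5


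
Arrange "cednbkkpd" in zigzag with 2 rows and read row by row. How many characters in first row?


Zigzag "cednbkkpd" into 2 rows:
Placing characters:
  'c' => row 0
  'e' => row 1
  'd' => row 0
  'n' => row 1
  'b' => row 0
  'k' => row 1
  'k' => row 0
  'p' => row 1
  'd' => row 0
Rows:
  Row 0: "cdbkd"
  Row 1: "enkp"
First row length: 5

5


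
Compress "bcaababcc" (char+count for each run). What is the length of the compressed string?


Input: bcaababcc
Runs:
  'b' x 1 => "b1"
  'c' x 1 => "c1"
  'a' x 2 => "a2"
  'b' x 1 => "b1"
  'a' x 1 => "a1"
  'b' x 1 => "b1"
  'c' x 2 => "c2"
Compressed: "b1c1a2b1a1b1c2"
Compressed length: 14

14


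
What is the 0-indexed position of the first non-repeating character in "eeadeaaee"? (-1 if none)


Input: eeadeaaee
Character frequencies:
  'a': 3
  'd': 1
  'e': 5
Scanning left to right for freq == 1:
  Position 0 ('e'): freq=5, skip
  Position 1 ('e'): freq=5, skip
  Position 2 ('a'): freq=3, skip
  Position 3 ('d'): unique! => answer = 3

3
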